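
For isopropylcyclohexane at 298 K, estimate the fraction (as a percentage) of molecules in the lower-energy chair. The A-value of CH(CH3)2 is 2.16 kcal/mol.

97.5%

One chair has the isopropyl group axial (E = 2.16 kcal/mol) and the other has it equatorial (E = 0).
ΔG = 2.16 kcal/mol between the two chairs.
K = exp(ΔG/RT) with R = 1.987×10⁻³ kcal mol⁻¹ K⁻¹ and T = 298 K gives K ≈ 38.4.
Fraction in the lower-energy chair = K/(K+1) = 97.5%.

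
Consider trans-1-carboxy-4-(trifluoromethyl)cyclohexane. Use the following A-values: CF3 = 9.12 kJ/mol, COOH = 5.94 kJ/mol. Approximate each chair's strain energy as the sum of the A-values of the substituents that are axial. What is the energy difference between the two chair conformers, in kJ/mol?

15.06 kJ/mol

C1 and C4 have opposite parity, so for the trans isomer the two substituents are e,e in one chair and a,a in the other.
Chair I (trifluoromethyl axial, carboxyl axial): E = 15.06 kJ/mol.
Chair II (trifluoromethyl equatorial, carboxyl equatorial): E = 0.00 kJ/mol.
ΔE = 15.06 − 0.00 = 15.06 kJ/mol; chair II is more stable.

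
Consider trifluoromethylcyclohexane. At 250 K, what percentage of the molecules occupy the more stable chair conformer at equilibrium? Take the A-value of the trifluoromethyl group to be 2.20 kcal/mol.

98.8%

One chair has the trifluoromethyl group axial (E = 2.20 kcal/mol) and the other has it equatorial (E = 0).
ΔG = 2.20 kcal/mol between the two chairs.
K = exp(ΔG/RT) with R = 1.987×10⁻³ kcal mol⁻¹ K⁻¹ and T = 250 K gives K ≈ 83.8.
Fraction in the lower-energy chair = K/(K+1) = 98.8%.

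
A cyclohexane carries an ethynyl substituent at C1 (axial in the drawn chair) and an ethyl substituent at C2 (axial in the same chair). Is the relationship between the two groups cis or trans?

C1 and C2 have opposite parity, so their axial bonds point in opposite directions.
With opposite-parity carbons, two substituents on the same face are one axial and one equatorial; opposite faces give both axial or both equatorial.
Here the groups are axial/axial → opposite face → trans.

trans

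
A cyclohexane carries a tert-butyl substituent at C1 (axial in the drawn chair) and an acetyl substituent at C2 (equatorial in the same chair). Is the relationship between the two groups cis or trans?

C1 and C2 have opposite parity, so their axial bonds point in opposite directions.
With opposite-parity carbons, two substituents on the same face are one axial and one equatorial; opposite faces give both axial or both equatorial.
Here the groups are axial/equatorial → same face → cis.

cis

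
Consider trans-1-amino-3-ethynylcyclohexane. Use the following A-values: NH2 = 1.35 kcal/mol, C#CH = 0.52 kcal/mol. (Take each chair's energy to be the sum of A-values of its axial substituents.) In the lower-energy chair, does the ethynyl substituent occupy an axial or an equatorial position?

C1 and C3 have the same parity, so for the trans isomer the two substituents are one axial and one equatorial in each chair.
Chair I (amino axial, ethynyl equatorial): E = 1.35 kcal/mol.
Chair II (amino equatorial, ethynyl axial): E = 0.52 kcal/mol.
Chair II is the more stable (lower-energy) conformer, and in that chair the ethynyl group is axial.

axial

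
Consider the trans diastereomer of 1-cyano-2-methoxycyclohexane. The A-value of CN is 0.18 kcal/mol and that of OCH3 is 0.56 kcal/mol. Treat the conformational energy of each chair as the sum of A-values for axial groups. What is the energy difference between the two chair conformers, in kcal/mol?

0.74 kcal/mol

C1 and C2 have opposite parity, so for the trans isomer the two substituents are e,e in one chair and a,a in the other.
Chair I (cyano axial, methoxy axial): E = 0.74 kcal/mol.
Chair II (cyano equatorial, methoxy equatorial): E = 0.00 kcal/mol.
ΔE = 0.74 − 0.00 = 0.74 kcal/mol; chair II is more stable.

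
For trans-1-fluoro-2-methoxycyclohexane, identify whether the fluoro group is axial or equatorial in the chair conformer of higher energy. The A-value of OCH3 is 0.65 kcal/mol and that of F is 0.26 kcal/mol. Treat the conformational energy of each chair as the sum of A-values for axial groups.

axial

C1 and C2 have opposite parity, so for the trans isomer the two substituents are e,e in one chair and a,a in the other.
Chair I (methoxy axial, fluoro axial): E = 0.91 kcal/mol.
Chair II (methoxy equatorial, fluoro equatorial): E = 0.00 kcal/mol.
Chair I is the less stable (higher-energy) conformer, and in that chair the fluoro group is axial.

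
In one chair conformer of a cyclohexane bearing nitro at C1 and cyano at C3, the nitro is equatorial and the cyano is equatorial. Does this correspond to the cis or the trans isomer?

cis

C1 and C3 have the same parity, so their axial bonds point in the same direction.
With same-parity carbons, two substituents on the same face are both axial or both equatorial; opposite faces give one of each.
Here the groups are equatorial/equatorial → same face → cis.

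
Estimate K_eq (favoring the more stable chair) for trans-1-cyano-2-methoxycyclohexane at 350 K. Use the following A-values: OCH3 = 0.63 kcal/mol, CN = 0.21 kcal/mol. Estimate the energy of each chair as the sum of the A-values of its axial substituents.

C1 and C2 have opposite parity, so for the trans isomer the two substituents are e,e in one chair and a,a in the other.
Chair I (methoxy axial, cyano axial): E = 0.84 kcal/mol; chair II (methoxy equatorial, cyano equatorial): E = 0.00 kcal/mol.
ΔG = 0.84 kcal/mol between the two chairs.
K = exp(ΔG/RT) with R = 1.987×10⁻³ kcal mol⁻¹ K⁻¹ and T = 350 K gives K ≈ 3.35.

K ≈ 3.35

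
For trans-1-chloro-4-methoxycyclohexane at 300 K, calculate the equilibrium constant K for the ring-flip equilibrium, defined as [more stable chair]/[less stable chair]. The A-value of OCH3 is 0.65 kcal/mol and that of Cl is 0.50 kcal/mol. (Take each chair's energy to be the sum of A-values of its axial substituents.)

C1 and C4 have opposite parity, so for the trans isomer the two substituents are e,e in one chair and a,a in the other.
Chair I (methoxy axial, chloro axial): E = 1.15 kcal/mol; chair II (methoxy equatorial, chloro equatorial): E = 0.00 kcal/mol.
ΔG = 1.15 kcal/mol between the two chairs.
K = exp(ΔG/RT) with R = 1.987×10⁻³ kcal mol⁻¹ K⁻¹ and T = 300 K gives K ≈ 6.88.

K ≈ 6.88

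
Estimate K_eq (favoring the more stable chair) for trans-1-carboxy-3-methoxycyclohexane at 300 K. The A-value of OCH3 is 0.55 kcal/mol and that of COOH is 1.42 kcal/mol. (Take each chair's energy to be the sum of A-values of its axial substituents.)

K ≈ 4.30

C1 and C3 have the same parity, so for the trans isomer the two substituents are one axial and one equatorial in each chair.
Chair I (methoxy axial, carboxyl equatorial): E = 0.55 kcal/mol; chair II (methoxy equatorial, carboxyl axial): E = 1.42 kcal/mol.
ΔG = 0.87 kcal/mol between the two chairs.
K = exp(ΔG/RT) with R = 1.987×10⁻³ kcal mol⁻¹ K⁻¹ and T = 300 K gives K ≈ 4.3.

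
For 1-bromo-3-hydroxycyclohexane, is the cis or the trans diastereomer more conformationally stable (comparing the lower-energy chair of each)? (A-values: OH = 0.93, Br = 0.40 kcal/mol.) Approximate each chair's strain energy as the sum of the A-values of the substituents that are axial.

At 1,3 positions (parity same): cis → (e,e or a,a); trans → (a,e or e,a).
Best chair for cis: E = 0.00 kcal/mol; best chair for trans: E = 0.40 kcal/mol.
The cis isomer is lower by 0.40 kcal/mol.

cis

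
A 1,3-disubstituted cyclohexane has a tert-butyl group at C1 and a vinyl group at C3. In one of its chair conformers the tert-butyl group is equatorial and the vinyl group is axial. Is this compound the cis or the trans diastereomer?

trans

C1 and C3 have the same parity, so their axial bonds point in the same direction.
With same-parity carbons, two substituents on the same face are both axial or both equatorial; opposite faces give one of each.
Here the groups are equatorial/axial → opposite face → trans.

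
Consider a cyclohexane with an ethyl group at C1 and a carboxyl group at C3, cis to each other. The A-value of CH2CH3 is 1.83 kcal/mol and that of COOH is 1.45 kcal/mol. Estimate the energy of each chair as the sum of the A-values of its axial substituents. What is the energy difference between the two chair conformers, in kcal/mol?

C1 and C3 have the same parity, so for the cis isomer the two substituents are e,e in one chair and a,a in the other.
Chair I (ethyl axial, carboxyl axial): E = 3.28 kcal/mol.
Chair II (ethyl equatorial, carboxyl equatorial): E = 0.00 kcal/mol.
ΔE = 3.28 − 0.00 = 3.28 kcal/mol; chair II is more stable.

3.28 kcal/mol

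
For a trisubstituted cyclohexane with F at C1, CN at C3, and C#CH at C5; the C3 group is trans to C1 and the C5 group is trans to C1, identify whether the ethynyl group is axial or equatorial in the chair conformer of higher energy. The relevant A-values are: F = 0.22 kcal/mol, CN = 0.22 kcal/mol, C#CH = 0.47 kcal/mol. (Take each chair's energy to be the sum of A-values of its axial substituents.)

axial

Chair I (fluoro axial, cyano equatorial, ethynyl equatorial): E = 0.22 kcal/mol.
Chair II (fluoro equatorial, cyano axial, ethynyl axial): E = 0.69 kcal/mol.
Chair II is the less stable (higher-energy) conformer, and in that chair the ethynyl group is axial.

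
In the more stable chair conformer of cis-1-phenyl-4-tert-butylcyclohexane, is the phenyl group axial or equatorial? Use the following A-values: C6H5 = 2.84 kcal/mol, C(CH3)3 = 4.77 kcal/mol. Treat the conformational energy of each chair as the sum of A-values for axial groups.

C1 and C4 have opposite parity, so for the cis isomer the two substituents are one axial and one equatorial in each chair.
Chair I (phenyl axial, tert-butyl equatorial): E = 2.84 kcal/mol.
Chair II (phenyl equatorial, tert-butyl axial): E = 4.77 kcal/mol.
Chair I is the more stable (lower-energy) conformer, and in that chair the phenyl group is axial.

axial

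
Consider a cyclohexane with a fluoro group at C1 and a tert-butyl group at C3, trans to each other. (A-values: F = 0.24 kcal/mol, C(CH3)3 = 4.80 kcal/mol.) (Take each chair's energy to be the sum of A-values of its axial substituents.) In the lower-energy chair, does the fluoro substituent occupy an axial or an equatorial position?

axial

C1 and C3 have the same parity, so for the trans isomer the two substituents are one axial and one equatorial in each chair.
Chair I (fluoro axial, tert-butyl equatorial): E = 0.24 kcal/mol.
Chair II (fluoro equatorial, tert-butyl axial): E = 4.80 kcal/mol.
Chair I is the more stable (lower-energy) conformer, and in that chair the fluoro group is axial.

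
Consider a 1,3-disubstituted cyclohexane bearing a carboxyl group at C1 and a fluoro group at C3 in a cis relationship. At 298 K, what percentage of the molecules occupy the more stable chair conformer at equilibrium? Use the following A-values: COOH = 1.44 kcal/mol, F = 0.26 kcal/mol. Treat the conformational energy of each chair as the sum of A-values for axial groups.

94.6%

C1 and C3 have the same parity, so for the cis isomer the two substituents are e,e in one chair and a,a in the other.
Chair I (carboxyl axial, fluoro axial): E = 1.70 kcal/mol; chair II (carboxyl equatorial, fluoro equatorial): E = 0.00 kcal/mol.
ΔG = 1.70 kcal/mol between the two chairs.
K = exp(ΔG/RT) with R = 1.987×10⁻³ kcal mol⁻¹ K⁻¹ and T = 298 K gives K ≈ 17.7.
Fraction in the lower-energy chair = K/(K+1) = 94.6%.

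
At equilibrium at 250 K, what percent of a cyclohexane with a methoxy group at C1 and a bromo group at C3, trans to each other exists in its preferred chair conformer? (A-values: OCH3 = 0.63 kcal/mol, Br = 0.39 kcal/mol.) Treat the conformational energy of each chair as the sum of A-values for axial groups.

C1 and C3 have the same parity, so for the trans isomer the two substituents are one axial and one equatorial in each chair.
Chair I (methoxy axial, bromo equatorial): E = 0.63 kcal/mol; chair II (methoxy equatorial, bromo axial): E = 0.39 kcal/mol.
ΔG = 0.24 kcal/mol between the two chairs.
K = exp(ΔG/RT) with R = 1.987×10⁻³ kcal mol⁻¹ K⁻¹ and T = 250 K gives K ≈ 1.62.
Fraction in the lower-energy chair = K/(K+1) = 61.8%.

61.8%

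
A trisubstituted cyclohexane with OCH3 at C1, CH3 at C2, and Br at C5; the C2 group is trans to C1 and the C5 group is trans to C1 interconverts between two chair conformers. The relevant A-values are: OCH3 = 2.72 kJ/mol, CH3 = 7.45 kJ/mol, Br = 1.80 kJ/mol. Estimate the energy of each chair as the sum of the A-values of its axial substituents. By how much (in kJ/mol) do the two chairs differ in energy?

8.37 kJ/mol

Chair I (methoxy axial, methyl axial, bromo equatorial): E = 10.17 kJ/mol.
Chair II (methoxy equatorial, methyl equatorial, bromo axial): E = 1.80 kJ/mol.
ΔE = 10.17 − 1.80 = 8.37 kJ/mol; chair II is more stable.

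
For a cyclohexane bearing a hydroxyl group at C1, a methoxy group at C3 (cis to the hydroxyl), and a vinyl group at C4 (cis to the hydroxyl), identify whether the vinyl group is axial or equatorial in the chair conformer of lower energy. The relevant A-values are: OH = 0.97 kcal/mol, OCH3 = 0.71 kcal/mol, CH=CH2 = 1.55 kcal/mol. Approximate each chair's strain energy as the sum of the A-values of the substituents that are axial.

Chair I (hydroxyl axial, methoxy axial, vinyl equatorial): E = 1.68 kcal/mol.
Chair II (hydroxyl equatorial, methoxy equatorial, vinyl axial): E = 1.55 kcal/mol.
Chair II is the more stable (lower-energy) conformer, and in that chair the vinyl group is axial.

axial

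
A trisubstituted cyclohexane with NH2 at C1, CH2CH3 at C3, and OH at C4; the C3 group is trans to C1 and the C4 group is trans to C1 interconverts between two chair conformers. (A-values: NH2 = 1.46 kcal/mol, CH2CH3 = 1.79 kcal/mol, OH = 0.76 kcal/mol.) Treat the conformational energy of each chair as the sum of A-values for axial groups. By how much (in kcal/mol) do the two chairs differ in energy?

Chair I (amino axial, ethyl equatorial, hydroxyl axial): E = 2.22 kcal/mol.
Chair II (amino equatorial, ethyl axial, hydroxyl equatorial): E = 1.79 kcal/mol.
ΔE = 2.22 − 1.79 = 0.43 kcal/mol; chair II is more stable.

0.43 kcal/mol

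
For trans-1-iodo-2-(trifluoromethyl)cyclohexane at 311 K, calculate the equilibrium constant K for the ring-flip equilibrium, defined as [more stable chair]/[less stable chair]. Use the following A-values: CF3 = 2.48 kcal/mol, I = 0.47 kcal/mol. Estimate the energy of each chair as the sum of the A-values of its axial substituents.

C1 and C2 have opposite parity, so for the trans isomer the two substituents are e,e in one chair and a,a in the other.
Chair I (trifluoromethyl axial, iodo axial): E = 2.95 kcal/mol; chair II (trifluoromethyl equatorial, iodo equatorial): E = 0.00 kcal/mol.
ΔG = 2.95 kcal/mol between the two chairs.
K = exp(ΔG/RT) with R = 1.987×10⁻³ kcal mol⁻¹ K⁻¹ and T = 311 K gives K ≈ 118.

K ≈ 118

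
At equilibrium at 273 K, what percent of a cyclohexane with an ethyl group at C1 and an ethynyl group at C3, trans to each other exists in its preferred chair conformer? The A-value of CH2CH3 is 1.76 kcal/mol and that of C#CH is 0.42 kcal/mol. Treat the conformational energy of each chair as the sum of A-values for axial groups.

C1 and C3 have the same parity, so for the trans isomer the two substituents are one axial and one equatorial in each chair.
Chair I (ethyl axial, ethynyl equatorial): E = 1.76 kcal/mol; chair II (ethyl equatorial, ethynyl axial): E = 0.42 kcal/mol.
ΔG = 1.34 kcal/mol between the two chairs.
K = exp(ΔG/RT) with R = 1.987×10⁻³ kcal mol⁻¹ K⁻¹ and T = 273 K gives K ≈ 11.8.
Fraction in the lower-energy chair = K/(K+1) = 92.2%.

92.2%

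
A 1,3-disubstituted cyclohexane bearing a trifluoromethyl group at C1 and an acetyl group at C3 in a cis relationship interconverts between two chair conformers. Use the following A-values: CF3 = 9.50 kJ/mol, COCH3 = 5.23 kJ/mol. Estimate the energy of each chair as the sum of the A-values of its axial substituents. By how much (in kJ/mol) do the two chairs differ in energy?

14.73 kJ/mol

C1 and C3 have the same parity, so for the cis isomer the two substituents are e,e in one chair and a,a in the other.
Chair I (trifluoromethyl axial, acetyl axial): E = 14.73 kJ/mol.
Chair II (trifluoromethyl equatorial, acetyl equatorial): E = 0.00 kJ/mol.
ΔE = 14.73 − 0.00 = 14.73 kJ/mol; chair II is more stable.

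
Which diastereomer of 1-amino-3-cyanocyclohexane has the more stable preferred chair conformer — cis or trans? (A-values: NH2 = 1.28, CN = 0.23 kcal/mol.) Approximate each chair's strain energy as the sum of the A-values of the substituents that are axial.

cis

At 1,3 positions (parity same): cis → (e,e or a,a); trans → (a,e or e,a).
Best chair for cis: E = 0.00 kcal/mol; best chair for trans: E = 0.23 kcal/mol.
The cis isomer is lower by 0.23 kcal/mol.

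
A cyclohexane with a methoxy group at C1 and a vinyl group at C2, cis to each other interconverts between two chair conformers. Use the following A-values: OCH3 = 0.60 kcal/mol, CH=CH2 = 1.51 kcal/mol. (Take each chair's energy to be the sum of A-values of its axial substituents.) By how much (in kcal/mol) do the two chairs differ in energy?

C1 and C2 have opposite parity, so for the cis isomer the two substituents are one axial and one equatorial in each chair.
Chair I (methoxy axial, vinyl equatorial): E = 0.60 kcal/mol.
Chair II (methoxy equatorial, vinyl axial): E = 1.51 kcal/mol.
ΔE = 1.51 − 0.60 = 0.91 kcal/mol; chair I is more stable.

0.91 kcal/mol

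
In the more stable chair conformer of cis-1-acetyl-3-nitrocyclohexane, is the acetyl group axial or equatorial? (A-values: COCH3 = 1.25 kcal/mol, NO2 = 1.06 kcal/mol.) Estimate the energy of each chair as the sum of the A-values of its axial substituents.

equatorial

C1 and C3 have the same parity, so for the cis isomer the two substituents are e,e in one chair and a,a in the other.
Chair I (acetyl axial, nitro axial): E = 2.31 kcal/mol.
Chair II (acetyl equatorial, nitro equatorial): E = 0.00 kcal/mol.
Chair II is the more stable (lower-energy) conformer, and in that chair the acetyl group is equatorial.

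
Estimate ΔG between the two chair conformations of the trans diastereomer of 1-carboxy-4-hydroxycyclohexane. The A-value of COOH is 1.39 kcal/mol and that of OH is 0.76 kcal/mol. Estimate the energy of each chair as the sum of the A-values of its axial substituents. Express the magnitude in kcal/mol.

2.15 kcal/mol

C1 and C4 have opposite parity, so for the trans isomer the two substituents are e,e in one chair and a,a in the other.
Chair I (carboxyl axial, hydroxyl axial): E = 2.15 kcal/mol.
Chair II (carboxyl equatorial, hydroxyl equatorial): E = 0.00 kcal/mol.
ΔE = 2.15 − 0.00 = 2.15 kcal/mol; chair II is more stable.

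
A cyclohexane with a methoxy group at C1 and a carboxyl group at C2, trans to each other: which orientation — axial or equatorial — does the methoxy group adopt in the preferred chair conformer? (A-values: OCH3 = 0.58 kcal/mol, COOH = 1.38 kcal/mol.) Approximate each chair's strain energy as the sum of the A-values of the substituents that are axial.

C1 and C2 have opposite parity, so for the trans isomer the two substituents are e,e in one chair and a,a in the other.
Chair I (methoxy axial, carboxyl axial): E = 1.96 kcal/mol.
Chair II (methoxy equatorial, carboxyl equatorial): E = 0.00 kcal/mol.
Chair II is the more stable (lower-energy) conformer, and in that chair the methoxy group is equatorial.

equatorial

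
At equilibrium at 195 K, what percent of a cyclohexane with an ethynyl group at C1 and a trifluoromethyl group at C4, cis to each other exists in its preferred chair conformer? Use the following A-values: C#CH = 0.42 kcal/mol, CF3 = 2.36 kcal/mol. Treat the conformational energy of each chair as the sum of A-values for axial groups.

99.3%

C1 and C4 have opposite parity, so for the cis isomer the two substituents are one axial and one equatorial in each chair.
Chair I (ethynyl axial, trifluoromethyl equatorial): E = 0.42 kcal/mol; chair II (ethynyl equatorial, trifluoromethyl axial): E = 2.36 kcal/mol.
ΔG = 1.94 kcal/mol between the two chairs.
K = exp(ΔG/RT) with R = 1.987×10⁻³ kcal mol⁻¹ K⁻¹ and T = 195 K gives K ≈ 149.
Fraction in the lower-energy chair = K/(K+1) = 99.3%.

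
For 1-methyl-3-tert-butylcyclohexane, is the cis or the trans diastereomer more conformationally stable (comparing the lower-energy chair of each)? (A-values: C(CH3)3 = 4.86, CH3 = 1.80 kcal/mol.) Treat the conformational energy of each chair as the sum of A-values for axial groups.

At 1,3 positions (parity same): cis → (e,e or a,a); trans → (a,e or e,a).
Best chair for cis: E = 0.00 kcal/mol; best chair for trans: E = 1.80 kcal/mol.
The cis isomer is lower by 1.80 kcal/mol.

cis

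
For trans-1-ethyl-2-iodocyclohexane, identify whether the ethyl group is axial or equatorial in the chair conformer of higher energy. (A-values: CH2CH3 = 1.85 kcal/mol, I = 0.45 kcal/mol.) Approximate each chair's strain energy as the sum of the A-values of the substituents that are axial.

C1 and C2 have opposite parity, so for the trans isomer the two substituents are e,e in one chair and a,a in the other.
Chair I (ethyl axial, iodo axial): E = 2.30 kcal/mol.
Chair II (ethyl equatorial, iodo equatorial): E = 0.00 kcal/mol.
Chair I is the less stable (higher-energy) conformer, and in that chair the ethyl group is axial.

axial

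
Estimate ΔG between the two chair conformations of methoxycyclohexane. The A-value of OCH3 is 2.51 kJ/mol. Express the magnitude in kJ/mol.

A monosubstituted cyclohexane has one chair with the methoxy group axial (E = A = 2.51 kJ/mol) and one with it equatorial (E = 0).
ΔE = 2.51 − 0 = 2.51 kJ/mol.

2.51 kJ/mol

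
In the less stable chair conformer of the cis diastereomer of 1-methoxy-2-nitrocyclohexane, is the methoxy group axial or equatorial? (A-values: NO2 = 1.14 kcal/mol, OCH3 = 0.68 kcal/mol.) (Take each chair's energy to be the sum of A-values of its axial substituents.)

C1 and C2 have opposite parity, so for the cis isomer the two substituents are one axial and one equatorial in each chair.
Chair I (nitro axial, methoxy equatorial): E = 1.14 kcal/mol.
Chair II (nitro equatorial, methoxy axial): E = 0.68 kcal/mol.
Chair I is the less stable (higher-energy) conformer, and in that chair the methoxy group is equatorial.

equatorial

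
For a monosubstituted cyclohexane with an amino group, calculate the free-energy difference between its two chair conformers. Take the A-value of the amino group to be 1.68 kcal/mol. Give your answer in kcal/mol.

1.68 kcal/mol

A monosubstituted cyclohexane has one chair with the amino group axial (E = A = 1.68 kcal/mol) and one with it equatorial (E = 0).
ΔE = 1.68 − 0 = 1.68 kcal/mol.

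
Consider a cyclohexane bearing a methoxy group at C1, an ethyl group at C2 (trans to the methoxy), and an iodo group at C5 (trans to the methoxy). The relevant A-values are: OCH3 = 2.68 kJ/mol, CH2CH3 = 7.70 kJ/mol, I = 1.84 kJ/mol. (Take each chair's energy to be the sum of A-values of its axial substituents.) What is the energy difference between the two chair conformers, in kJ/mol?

Chair I (methoxy axial, ethyl axial, iodo equatorial): E = 10.38 kJ/mol.
Chair II (methoxy equatorial, ethyl equatorial, iodo axial): E = 1.84 kJ/mol.
ΔE = 10.38 − 1.84 = 8.54 kJ/mol; chair II is more stable.

8.54 kJ/mol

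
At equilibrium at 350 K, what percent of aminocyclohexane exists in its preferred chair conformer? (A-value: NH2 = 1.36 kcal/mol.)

87.6%

One chair has the amino group axial (E = 1.36 kcal/mol) and the other has it equatorial (E = 0).
ΔG = 1.36 kcal/mol between the two chairs.
K = exp(ΔG/RT) with R = 1.987×10⁻³ kcal mol⁻¹ K⁻¹ and T = 350 K gives K ≈ 7.07.
Fraction in the lower-energy chair = K/(K+1) = 87.6%.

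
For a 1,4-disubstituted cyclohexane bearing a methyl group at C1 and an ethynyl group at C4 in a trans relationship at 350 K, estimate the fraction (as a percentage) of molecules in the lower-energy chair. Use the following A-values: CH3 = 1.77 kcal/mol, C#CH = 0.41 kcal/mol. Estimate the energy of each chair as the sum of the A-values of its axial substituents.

C1 and C4 have opposite parity, so for the trans isomer the two substituents are e,e in one chair and a,a in the other.
Chair I (methyl axial, ethynyl axial): E = 2.18 kcal/mol; chair II (methyl equatorial, ethynyl equatorial): E = 0.00 kcal/mol.
ΔG = 2.18 kcal/mol between the two chairs.
K = exp(ΔG/RT) with R = 1.987×10⁻³ kcal mol⁻¹ K⁻¹ and T = 350 K gives K ≈ 23.
Fraction in the lower-energy chair = K/(K+1) = 95.8%.

95.8%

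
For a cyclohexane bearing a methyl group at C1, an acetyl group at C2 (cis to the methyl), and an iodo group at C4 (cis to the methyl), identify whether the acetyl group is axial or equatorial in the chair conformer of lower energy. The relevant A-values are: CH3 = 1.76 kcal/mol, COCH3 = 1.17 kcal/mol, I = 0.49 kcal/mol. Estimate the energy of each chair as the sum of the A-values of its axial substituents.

axial

Chair I (methyl axial, acetyl equatorial, iodo equatorial): E = 1.76 kcal/mol.
Chair II (methyl equatorial, acetyl axial, iodo axial): E = 1.66 kcal/mol.
Chair II is the more stable (lower-energy) conformer, and in that chair the acetyl group is axial.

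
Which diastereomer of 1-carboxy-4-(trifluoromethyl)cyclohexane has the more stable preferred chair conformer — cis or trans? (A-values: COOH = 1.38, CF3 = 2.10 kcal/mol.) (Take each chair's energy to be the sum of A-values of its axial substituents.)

At 1,4 positions (parity opposite): cis → (a,e or e,a); trans → (e,e or a,a).
Best chair for cis: E = 1.38 kcal/mol; best chair for trans: E = 0.00 kcal/mol.
The trans isomer is lower by 1.38 kcal/mol.

trans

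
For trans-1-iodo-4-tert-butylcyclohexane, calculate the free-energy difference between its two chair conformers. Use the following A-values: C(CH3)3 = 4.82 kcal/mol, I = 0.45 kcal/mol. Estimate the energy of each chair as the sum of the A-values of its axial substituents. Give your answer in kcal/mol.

5.27 kcal/mol

C1 and C4 have opposite parity, so for the trans isomer the two substituents are e,e in one chair and a,a in the other.
Chair I (tert-butyl axial, iodo axial): E = 5.27 kcal/mol.
Chair II (tert-butyl equatorial, iodo equatorial): E = 0.00 kcal/mol.
ΔE = 5.27 − 0.00 = 5.27 kcal/mol; chair II is more stable.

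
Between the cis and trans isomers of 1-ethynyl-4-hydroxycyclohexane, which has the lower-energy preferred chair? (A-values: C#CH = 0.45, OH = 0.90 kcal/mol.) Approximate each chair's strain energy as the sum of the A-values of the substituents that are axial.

At 1,4 positions (parity opposite): cis → (a,e or e,a); trans → (e,e or a,a).
Best chair for cis: E = 0.45 kcal/mol; best chair for trans: E = 0.00 kcal/mol.
The trans isomer is lower by 0.45 kcal/mol.

trans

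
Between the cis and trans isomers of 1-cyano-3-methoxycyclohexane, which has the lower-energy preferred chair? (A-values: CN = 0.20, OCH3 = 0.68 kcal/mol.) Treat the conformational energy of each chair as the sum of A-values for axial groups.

At 1,3 positions (parity same): cis → (e,e or a,a); trans → (a,e or e,a).
Best chair for cis: E = 0.00 kcal/mol; best chair for trans: E = 0.20 kcal/mol.
The cis isomer is lower by 0.20 kcal/mol.

cis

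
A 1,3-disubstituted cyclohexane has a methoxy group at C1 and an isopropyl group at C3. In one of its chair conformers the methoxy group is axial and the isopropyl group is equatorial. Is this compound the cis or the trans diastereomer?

C1 and C3 have the same parity, so their axial bonds point in the same direction.
With same-parity carbons, two substituents on the same face are both axial or both equatorial; opposite faces give one of each.
Here the groups are axial/equatorial → opposite face → trans.

trans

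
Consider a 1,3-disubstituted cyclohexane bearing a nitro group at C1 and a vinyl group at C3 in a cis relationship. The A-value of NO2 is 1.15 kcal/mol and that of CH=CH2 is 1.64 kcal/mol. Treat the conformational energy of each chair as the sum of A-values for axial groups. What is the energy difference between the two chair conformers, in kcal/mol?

C1 and C3 have the same parity, so for the cis isomer the two substituents are e,e in one chair and a,a in the other.
Chair I (nitro axial, vinyl axial): E = 2.79 kcal/mol.
Chair II (nitro equatorial, vinyl equatorial): E = 0.00 kcal/mol.
ΔE = 2.79 − 0.00 = 2.79 kcal/mol; chair II is more stable.

2.79 kcal/mol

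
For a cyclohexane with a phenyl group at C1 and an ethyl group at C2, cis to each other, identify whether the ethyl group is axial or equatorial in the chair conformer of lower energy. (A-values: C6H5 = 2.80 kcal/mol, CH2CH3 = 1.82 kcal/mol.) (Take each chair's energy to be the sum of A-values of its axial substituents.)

C1 and C2 have opposite parity, so for the cis isomer the two substituents are one axial and one equatorial in each chair.
Chair I (phenyl axial, ethyl equatorial): E = 2.80 kcal/mol.
Chair II (phenyl equatorial, ethyl axial): E = 1.82 kcal/mol.
Chair II is the more stable (lower-energy) conformer, and in that chair the ethyl group is axial.

axial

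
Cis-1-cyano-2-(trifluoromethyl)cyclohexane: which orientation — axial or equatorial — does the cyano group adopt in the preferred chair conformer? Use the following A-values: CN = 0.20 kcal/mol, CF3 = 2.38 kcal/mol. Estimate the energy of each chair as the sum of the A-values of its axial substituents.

C1 and C2 have opposite parity, so for the cis isomer the two substituents are one axial and one equatorial in each chair.
Chair I (cyano axial, trifluoromethyl equatorial): E = 0.20 kcal/mol.
Chair II (cyano equatorial, trifluoromethyl axial): E = 2.38 kcal/mol.
Chair I is the more stable (lower-energy) conformer, and in that chair the cyano group is axial.

axial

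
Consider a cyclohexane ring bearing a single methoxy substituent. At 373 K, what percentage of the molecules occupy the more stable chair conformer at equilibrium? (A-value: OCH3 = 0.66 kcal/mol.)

One chair has the methoxy group axial (E = 0.66 kcal/mol) and the other has it equatorial (E = 0).
ΔG = 0.66 kcal/mol between the two chairs.
K = exp(ΔG/RT) with R = 1.987×10⁻³ kcal mol⁻¹ K⁻¹ and T = 373 K gives K ≈ 2.44.
Fraction in the lower-energy chair = K/(K+1) = 70.9%.

70.9%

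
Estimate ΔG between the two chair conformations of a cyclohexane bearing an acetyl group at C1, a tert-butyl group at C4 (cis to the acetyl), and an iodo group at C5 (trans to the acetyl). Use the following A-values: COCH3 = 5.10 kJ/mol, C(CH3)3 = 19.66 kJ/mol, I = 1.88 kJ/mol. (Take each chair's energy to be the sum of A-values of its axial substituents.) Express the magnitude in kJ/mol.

16.44 kJ/mol

Chair I (acetyl axial, tert-butyl equatorial, iodo equatorial): E = 5.10 kJ/mol.
Chair II (acetyl equatorial, tert-butyl axial, iodo axial): E = 21.54 kJ/mol.
ΔE = 21.54 − 5.10 = 16.44 kJ/mol; chair I is more stable.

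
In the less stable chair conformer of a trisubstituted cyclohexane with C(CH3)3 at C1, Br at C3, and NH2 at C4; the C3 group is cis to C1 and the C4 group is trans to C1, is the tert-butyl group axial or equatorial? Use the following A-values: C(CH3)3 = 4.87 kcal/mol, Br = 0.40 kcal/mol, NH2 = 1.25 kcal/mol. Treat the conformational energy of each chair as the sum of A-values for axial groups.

axial

Chair I (tert-butyl axial, bromo axial, amino axial): E = 6.52 kcal/mol.
Chair II (tert-butyl equatorial, bromo equatorial, amino equatorial): E = 0.00 kcal/mol.
Chair I is the less stable (higher-energy) conformer, and in that chair the tert-butyl group is axial.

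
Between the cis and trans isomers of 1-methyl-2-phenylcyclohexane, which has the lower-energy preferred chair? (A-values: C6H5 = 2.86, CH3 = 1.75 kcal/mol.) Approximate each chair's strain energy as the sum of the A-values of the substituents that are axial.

trans

At 1,2 positions (parity opposite): cis → (a,e or e,a); trans → (e,e or a,a).
Best chair for cis: E = 1.75 kcal/mol; best chair for trans: E = 0.00 kcal/mol.
The trans isomer is lower by 1.75 kcal/mol.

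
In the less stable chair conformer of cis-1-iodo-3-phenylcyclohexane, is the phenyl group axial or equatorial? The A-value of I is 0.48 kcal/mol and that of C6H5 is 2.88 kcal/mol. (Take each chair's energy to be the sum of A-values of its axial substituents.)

axial

C1 and C3 have the same parity, so for the cis isomer the two substituents are e,e in one chair and a,a in the other.
Chair I (iodo axial, phenyl axial): E = 3.36 kcal/mol.
Chair II (iodo equatorial, phenyl equatorial): E = 0.00 kcal/mol.
Chair I is the less stable (higher-energy) conformer, and in that chair the phenyl group is axial.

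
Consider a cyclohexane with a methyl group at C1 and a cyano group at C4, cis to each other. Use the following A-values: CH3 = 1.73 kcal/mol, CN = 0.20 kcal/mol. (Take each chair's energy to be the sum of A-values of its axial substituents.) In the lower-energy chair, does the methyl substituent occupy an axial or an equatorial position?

equatorial

C1 and C4 have opposite parity, so for the cis isomer the two substituents are one axial and one equatorial in each chair.
Chair I (methyl axial, cyano equatorial): E = 1.73 kcal/mol.
Chair II (methyl equatorial, cyano axial): E = 0.20 kcal/mol.
Chair II is the more stable (lower-energy) conformer, and in that chair the methyl group is equatorial.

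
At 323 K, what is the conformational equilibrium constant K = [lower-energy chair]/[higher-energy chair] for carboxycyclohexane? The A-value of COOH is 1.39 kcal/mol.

One chair has the carboxyl group axial (E = 1.39 kcal/mol) and the other has it equatorial (E = 0).
ΔG = 1.39 kcal/mol between the two chairs.
K = exp(ΔG/RT) with R = 1.987×10⁻³ kcal mol⁻¹ K⁻¹ and T = 323 K gives K ≈ 8.72.

K ≈ 8.72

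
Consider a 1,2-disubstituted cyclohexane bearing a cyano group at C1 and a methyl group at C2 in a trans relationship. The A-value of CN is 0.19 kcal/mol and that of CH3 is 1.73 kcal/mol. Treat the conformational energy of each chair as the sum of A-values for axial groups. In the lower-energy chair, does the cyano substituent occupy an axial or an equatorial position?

equatorial

C1 and C2 have opposite parity, so for the trans isomer the two substituents are e,e in one chair and a,a in the other.
Chair I (cyano axial, methyl axial): E = 1.92 kcal/mol.
Chair II (cyano equatorial, methyl equatorial): E = 0.00 kcal/mol.
Chair II is the more stable (lower-energy) conformer, and in that chair the cyano group is equatorial.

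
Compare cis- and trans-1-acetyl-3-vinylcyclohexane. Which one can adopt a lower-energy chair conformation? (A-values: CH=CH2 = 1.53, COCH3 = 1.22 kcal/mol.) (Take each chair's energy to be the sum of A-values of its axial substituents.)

cis

At 1,3 positions (parity same): cis → (e,e or a,a); trans → (a,e or e,a).
Best chair for cis: E = 0.00 kcal/mol; best chair for trans: E = 1.22 kcal/mol.
The cis isomer is lower by 1.22 kcal/mol.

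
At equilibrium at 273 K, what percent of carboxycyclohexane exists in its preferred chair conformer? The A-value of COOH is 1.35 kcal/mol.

One chair has the carboxyl group axial (E = 1.35 kcal/mol) and the other has it equatorial (E = 0).
ΔG = 1.35 kcal/mol between the two chairs.
K = exp(ΔG/RT) with R = 1.987×10⁻³ kcal mol⁻¹ K⁻¹ and T = 273 K gives K ≈ 12.
Fraction in the lower-energy chair = K/(K+1) = 92.3%.

92.3%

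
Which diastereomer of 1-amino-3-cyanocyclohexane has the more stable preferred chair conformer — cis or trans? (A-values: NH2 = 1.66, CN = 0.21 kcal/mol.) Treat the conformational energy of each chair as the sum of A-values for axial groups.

cis

At 1,3 positions (parity same): cis → (e,e or a,a); trans → (a,e or e,a).
Best chair for cis: E = 0.00 kcal/mol; best chair for trans: E = 0.21 kcal/mol.
The cis isomer is lower by 0.21 kcal/mol.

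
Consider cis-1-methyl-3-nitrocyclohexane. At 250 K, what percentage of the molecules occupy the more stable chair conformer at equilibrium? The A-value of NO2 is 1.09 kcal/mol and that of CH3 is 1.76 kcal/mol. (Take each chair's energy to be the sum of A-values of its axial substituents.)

C1 and C3 have the same parity, so for the cis isomer the two substituents are e,e in one chair and a,a in the other.
Chair I (nitro axial, methyl axial): E = 2.85 kcal/mol; chair II (nitro equatorial, methyl equatorial): E = 0.00 kcal/mol.
ΔG = 2.85 kcal/mol between the two chairs.
K = exp(ΔG/RT) with R = 1.987×10⁻³ kcal mol⁻¹ K⁻¹ and T = 250 K gives K ≈ 310.
Fraction in the lower-energy chair = K/(K+1) = 99.7%.

99.7%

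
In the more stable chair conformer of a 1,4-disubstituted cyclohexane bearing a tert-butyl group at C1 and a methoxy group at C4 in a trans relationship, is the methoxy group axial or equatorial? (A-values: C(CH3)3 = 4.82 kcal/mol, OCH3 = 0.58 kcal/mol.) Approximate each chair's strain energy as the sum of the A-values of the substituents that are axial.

equatorial

C1 and C4 have opposite parity, so for the trans isomer the two substituents are e,e in one chair and a,a in the other.
Chair I (tert-butyl axial, methoxy axial): E = 5.40 kcal/mol.
Chair II (tert-butyl equatorial, methoxy equatorial): E = 0.00 kcal/mol.
Chair II is the more stable (lower-energy) conformer, and in that chair the methoxy group is equatorial.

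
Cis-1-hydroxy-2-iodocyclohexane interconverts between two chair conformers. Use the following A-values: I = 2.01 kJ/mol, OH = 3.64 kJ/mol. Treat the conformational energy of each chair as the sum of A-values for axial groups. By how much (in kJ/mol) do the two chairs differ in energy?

C1 and C2 have opposite parity, so for the cis isomer the two substituents are one axial and one equatorial in each chair.
Chair I (iodo axial, hydroxyl equatorial): E = 2.01 kJ/mol.
Chair II (iodo equatorial, hydroxyl axial): E = 3.64 kJ/mol.
ΔE = 3.64 − 2.01 = 1.63 kJ/mol; chair I is more stable.

1.63 kJ/mol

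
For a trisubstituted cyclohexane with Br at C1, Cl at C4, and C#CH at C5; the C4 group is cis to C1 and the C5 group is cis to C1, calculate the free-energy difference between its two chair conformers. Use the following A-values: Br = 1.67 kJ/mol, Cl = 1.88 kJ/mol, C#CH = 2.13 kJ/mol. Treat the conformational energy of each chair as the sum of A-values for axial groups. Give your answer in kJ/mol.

Chair I (bromo axial, chloro equatorial, ethynyl axial): E = 3.80 kJ/mol.
Chair II (bromo equatorial, chloro axial, ethynyl equatorial): E = 1.88 kJ/mol.
ΔE = 3.80 − 1.88 = 1.92 kJ/mol; chair II is more stable.

1.92 kJ/mol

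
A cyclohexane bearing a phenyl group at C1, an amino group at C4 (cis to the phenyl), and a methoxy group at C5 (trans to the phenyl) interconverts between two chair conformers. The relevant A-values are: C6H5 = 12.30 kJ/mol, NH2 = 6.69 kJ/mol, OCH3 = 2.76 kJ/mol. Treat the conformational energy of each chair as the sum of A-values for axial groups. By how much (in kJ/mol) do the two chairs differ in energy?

2.85 kJ/mol

Chair I (phenyl axial, amino equatorial, methoxy equatorial): E = 12.30 kJ/mol.
Chair II (phenyl equatorial, amino axial, methoxy axial): E = 9.45 kJ/mol.
ΔE = 12.30 − 9.45 = 2.85 kJ/mol; chair II is more stable.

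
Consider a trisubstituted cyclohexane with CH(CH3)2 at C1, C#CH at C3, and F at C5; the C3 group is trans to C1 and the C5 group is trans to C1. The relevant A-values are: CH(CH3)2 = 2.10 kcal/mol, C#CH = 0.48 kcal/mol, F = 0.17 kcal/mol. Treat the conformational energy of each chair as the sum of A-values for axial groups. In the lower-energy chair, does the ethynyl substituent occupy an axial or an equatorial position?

axial

Chair I (isopropyl axial, ethynyl equatorial, fluoro equatorial): E = 2.10 kcal/mol.
Chair II (isopropyl equatorial, ethynyl axial, fluoro axial): E = 0.65 kcal/mol.
Chair II is the more stable (lower-energy) conformer, and in that chair the ethynyl group is axial.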